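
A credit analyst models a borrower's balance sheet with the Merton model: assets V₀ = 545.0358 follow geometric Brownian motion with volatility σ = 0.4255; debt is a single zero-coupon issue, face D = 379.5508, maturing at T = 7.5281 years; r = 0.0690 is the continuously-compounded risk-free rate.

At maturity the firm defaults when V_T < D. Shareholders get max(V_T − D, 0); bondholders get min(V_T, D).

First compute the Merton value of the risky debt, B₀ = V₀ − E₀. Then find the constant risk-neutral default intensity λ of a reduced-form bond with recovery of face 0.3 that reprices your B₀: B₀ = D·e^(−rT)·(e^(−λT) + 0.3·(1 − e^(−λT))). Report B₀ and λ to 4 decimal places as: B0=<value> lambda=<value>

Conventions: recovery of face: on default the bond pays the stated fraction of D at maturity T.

B0=177.4729 lambda=0.0485

With assets at 545.0358 and a single debt payment of 379.5508 at 7.5281 years:
d₁ = [ln(V₀/D) + (r + σ²/2)T] / (σ√T)
   = [ln(545.0358/379.5508) + (0.0690 + 0.5·0.4255²)·7.5281] / (0.4255·√7.5281)
   = [0.361863 + 1.200921] / 1.167461 = 1.338618
d₂ = d₁ − σ√T = 1.338618 − 1.167461 = 0.171158
N(d₁) = 0.909653,  N(d₂) = 0.567950,  e^(−rT) = 0.594854
E₀ = V₀·N(d₁) − D·e^(−rT)·N(d₂)
   = 545.0358·0.909653 − 379.5508·0.594854·0.567950 = 367.562893
B₀ = V₀ − E₀ = 545.0358 − 367.562893 = 177.472907
e^(−λT) = (B₀·e^(rT)/D − 0.3)/(1 − 0.3) = (177.4729·1.681084/379.5508 − 0.3)/0.7 = 0.69436079
λ = −ln(0.69436079)/7.5281 = 0.048454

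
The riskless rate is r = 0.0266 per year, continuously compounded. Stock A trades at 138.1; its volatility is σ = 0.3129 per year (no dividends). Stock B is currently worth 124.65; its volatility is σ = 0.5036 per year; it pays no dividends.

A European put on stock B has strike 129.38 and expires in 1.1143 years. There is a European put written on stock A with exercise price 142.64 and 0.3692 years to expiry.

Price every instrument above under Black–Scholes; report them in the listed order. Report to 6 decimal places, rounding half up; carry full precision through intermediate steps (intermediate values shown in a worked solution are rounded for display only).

[stock B put K=129.38]
σ√T = 0.5036·√1.1143 = 0.531602
d₁ = (ln(S/K) + (r+σ²/2)T) / (σ√T) = (ln(124.65/129.38) + (0.0266+0.5036²/2)·1.1143) / 0.531602 = (-0.037244 + 0.170941) / 0.531602 = 0.251498
d₂ = d₁ − σ√T = 0.251498 − 0.531602 = -0.280104
e^{−rT} = 0.970795
N(−d₁) = 0.400715,  N(−d₂) = 0.610301
price = K·e^{−rT}·N(−d₂) − S·N(−d₁) = 76.654696 − 49.949074 = 26.705622
[stock A put K=142.64]
σ√T = 0.3129·√0.3692 = 0.190124
d₁ = (ln(S/K) + (r+σ²/2)T) / (σ√T) = (ln(138.1/142.64) + (0.0266+0.3129²/2)·0.3692) / 0.190124 = (-0.032346 + 0.027894) / 0.190124 = -0.023415
d₂ = d₁ − σ√T = -0.023415 − 0.190124 = -0.213538
e^{−rT} = 0.990227
N(−d₁) = 0.509340,  N(−d₂) = 0.584546
price = K·e^{−rT}·N(−d₂) − S·N(−d₁) = 82.564866 − 70.339884 = 12.224982

price(stock B put K=129.38) = 26.705622
price(stock A put K=142.64) = 12.224982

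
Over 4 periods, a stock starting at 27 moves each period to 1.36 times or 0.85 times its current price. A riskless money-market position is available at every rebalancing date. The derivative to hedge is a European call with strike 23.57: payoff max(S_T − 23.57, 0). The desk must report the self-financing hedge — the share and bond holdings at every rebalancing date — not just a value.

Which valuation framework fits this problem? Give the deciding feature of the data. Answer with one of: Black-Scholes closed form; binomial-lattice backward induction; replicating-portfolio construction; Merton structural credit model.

framework: replicating-portfolio construction

Key observation: the deliverable is the dynamic trading strategy on the 4-step tree (spot 27, moves 1.36 and 0.85), so the valuation must go through the node-by-node replicating-portfolio solve.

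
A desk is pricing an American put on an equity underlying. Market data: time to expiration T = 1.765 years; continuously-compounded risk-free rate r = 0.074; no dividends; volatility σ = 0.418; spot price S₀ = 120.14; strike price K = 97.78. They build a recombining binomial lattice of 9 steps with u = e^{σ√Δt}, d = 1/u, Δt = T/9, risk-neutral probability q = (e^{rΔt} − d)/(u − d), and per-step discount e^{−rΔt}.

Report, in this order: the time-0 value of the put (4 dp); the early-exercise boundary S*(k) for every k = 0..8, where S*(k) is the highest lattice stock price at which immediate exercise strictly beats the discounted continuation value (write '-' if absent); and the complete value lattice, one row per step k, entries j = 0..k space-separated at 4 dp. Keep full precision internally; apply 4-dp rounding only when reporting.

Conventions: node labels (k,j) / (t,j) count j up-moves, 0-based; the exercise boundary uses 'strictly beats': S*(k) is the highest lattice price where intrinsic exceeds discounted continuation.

price = 9.7376
boundary = - - - - 57.2955 47.6133 57.2955 68.9465 82.9667
tree:
9.7376
14.5557 5.0736
21.1652 8.1931 2.0175
29.8090 12.9074 3.5899 0.4610
40.4845 19.7191 6.2882 0.9227 0.0000
50.1667 28.9742 10.7900 1.8470 0.0000 0.0000
58.2127 40.4845 18.0014 3.6971 0.0000 0.0000 0.0000
64.8990 50.1667 28.8335 7.4004 0.0000 0.0000 0.0000 0.0000
70.4554 58.2127 40.4845 14.8133 0.0000 0.0000 0.0000 0.0000 0.0000
75.0729 64.8990 50.1667 28.8335 0.0000 0.0000 0.0000 0.0000 0.0000 0.0000

Δt=0.19611, u=1.20335, d=0.83101, q=0.49311, disc=e^(-rΔt)=0.98559
k=9 terminal: V=max(K-S,0) → 75.0729 64.8990 50.1667 28.8335 0.0000 0.0000 0.0000 0.0000 0.0000 0.0000
k=8: j=0 S=27.3246 intr=70.4554 cont=69.0467 V=70.4554[EX]; j=1 S=39.5673 intr=58.2127 cont=56.8039 V=58.2127[EX]; j=2 S=57.2955 intr=40.4845 cont=39.0757 V=40.4845[EX]; j=3 S=82.9667 intr=14.8133 cont=14.4047 V=14.8133[EX]; j=4 S=120.1400 intr=0.0000 cont=0.0000 V=0.0000[hold]; j=5 S=173.9687 intr=0.0000 cont=0.0000 V=0.0000[hold]; j=6 S=251.9154 intr=0.0000 cont=0.0000 V=0.0000[hold]; j=7 S=364.7862 intr=0.0000 cont=0.0000 V=0.0000[hold]; j=8 S=528.2286 intr=0.0000 cont=0.0000 V=0.0000[hold]  S*(8)=82.9667
k=7: j=0 S=32.8810 intr=64.8990 cont=63.4902 V=64.8990[EX]; j=1 S=47.6133 intr=50.1667 cont=48.7579 V=50.1667[EX]; j=2 S=68.9465 intr=28.8335 cont=27.4247 V=28.8335[EX]; j=3 S=99.8380 intr=0.0000 cont=7.4004 V=7.4004[hold]; j=4 S=144.5704 intr=0.0000 cont=0.0000 V=0.0000[hold]; j=5 S=209.3452 intr=0.0000 cont=0.0000 V=0.0000[hold]; j=6 S=303.1423 intr=0.0000 cont=0.0000 V=0.0000[hold]; j=7 S=438.9653 intr=0.0000 cont=0.0000 V=0.0000[hold]  S*(7)=68.9465
k=6: j=0 S=39.5673 intr=58.2127 cont=56.8039 V=58.2127[EX]; j=1 S=57.2955 intr=40.4845 cont=39.0757 V=40.4845[EX]; j=2 S=82.9667 intr=14.8133 cont=18.0014 V=18.0014[hold]; j=3 S=120.1400 intr=0.0000 cont=3.6971 V=3.6971[hold]; j=4 S=173.9687 intr=0.0000 cont=0.0000 V=0.0000[hold]; j=5 S=251.9154 intr=0.0000 cont=0.0000 V=0.0000[hold]; j=6 S=364.7862 intr=0.0000 cont=0.0000 V=0.0000[hold]  S*(6)=57.2955
k=5: j=0 S=47.6133 intr=50.1667 cont=48.7579 V=50.1667[EX]; j=1 S=68.9465 intr=28.8335 cont=28.9742 V=28.9742[hold]; j=2 S=99.8380 intr=0.0000 cont=10.7900 V=10.7900[hold]; j=3 S=144.5704 intr=0.0000 cont=1.8470 V=1.8470[hold]; j=4 S=209.3452 intr=0.0000 cont=0.0000 V=0.0000[hold]; j=5 S=303.1423 intr=0.0000 cont=0.0000 V=0.0000[hold]  S*(5)=47.6133
k=4: j=0 S=57.2955 intr=40.4845 cont=39.1441 V=40.4845[EX]; j=1 S=82.9667 intr=14.8133 cont=19.7191 V=19.7191[hold]; j=2 S=120.1400 intr=0.0000 cont=6.2882 V=6.2882[hold]; j=3 S=173.9687 intr=0.0000 cont=0.9227 V=0.9227[hold]; j=4 S=251.9154 intr=0.0000 cont=0.0000 V=0.0000[hold]  S*(4)=57.2955
k=3: j=0 S=68.9465 intr=28.8335 cont=29.8090 V=29.8090[hold]; j=1 S=99.8380 intr=0.0000 cont=12.9074 V=12.9074[hold]; j=2 S=144.5704 intr=0.0000 cont=3.5899 V=3.5899[hold]; j=3 S=209.3452 intr=0.0000 cont=0.4610 V=0.4610[hold]  S*(3)=-
k=2: j=0 S=82.9667 intr=14.8133 cont=21.1652 V=21.1652[hold]; j=1 S=120.1400 intr=0.0000 cont=8.1931 V=8.1931[hold]; j=2 S=173.9687 intr=0.0000 cont=2.0175 V=2.0175[hold]  S*(2)=-
k=1: j=0 S=99.8380 intr=0.0000 cont=14.5557 V=14.5557[hold]; j=1 S=144.5704 intr=0.0000 cont=5.0736 V=5.0736[hold]  S*(1)=-
k=0: j=0 S=120.1400 intr=0.0000 cont=9.7376 V=9.7376[hold]  S*(0)=-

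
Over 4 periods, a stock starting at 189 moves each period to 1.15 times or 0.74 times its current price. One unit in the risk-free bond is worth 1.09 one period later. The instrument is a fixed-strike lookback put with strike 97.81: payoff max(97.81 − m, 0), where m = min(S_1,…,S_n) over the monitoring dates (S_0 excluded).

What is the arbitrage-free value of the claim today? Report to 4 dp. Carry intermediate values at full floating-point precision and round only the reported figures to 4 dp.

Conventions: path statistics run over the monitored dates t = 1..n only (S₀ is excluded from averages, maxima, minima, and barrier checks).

price = 0.1089

Under the martingale measure an up-move has probability p* = 0.8537; value the claim as the probability-weighted average of per-path payoffs, discounted 4 periods at R = 1.09.
Enumerate all 2^4 = 16 price paths (U = up ×1.15, D = down ×0.74); each path with k up-moves has probability p*^k·(1−p*)^(4−k).
DDDD: m=56.6746, payoff=41.1354, prob=0.000459
UDDD: m=88.0754, payoff=9.7346, prob=0.002675
DUDD: m=88.0754, payoff=9.7346, prob=0.002675
UUDD: m=136.8740, payoff=0.0000, prob=0.015606
DDUD: m=88.0754, payoff=9.7346, prob=0.002675
UDUD: m=136.8740, payoff=0.0000, prob=0.015606
DUUD: m=136.8740, payoff=0.0000, prob=0.015606
UUUD: m=212.7096, payoff=0.0000, prob=0.091037
DDDU: m=76.5873, payoff=21.2227, prob=0.002675
UDDU: m=119.0209, payoff=0.0000, prob=0.015606
DUDU: m=119.0209, payoff=0.0000, prob=0.015606
UUDU: m=184.9649, payoff=0.0000, prob=0.091037
DDUU: m=103.4964, payoff=0.0000, prob=0.015606
UDUU: m=160.8390, payoff=0.0000, prob=0.091037
DUUU: m=139.8600, payoff=0.0000, prob=0.091037
UUUU: m=217.3500, payoff=0.0000, prob=0.531052
Price = Σ prob·payoff / R^4 = 0.153776 / 1.411582 = 0.1089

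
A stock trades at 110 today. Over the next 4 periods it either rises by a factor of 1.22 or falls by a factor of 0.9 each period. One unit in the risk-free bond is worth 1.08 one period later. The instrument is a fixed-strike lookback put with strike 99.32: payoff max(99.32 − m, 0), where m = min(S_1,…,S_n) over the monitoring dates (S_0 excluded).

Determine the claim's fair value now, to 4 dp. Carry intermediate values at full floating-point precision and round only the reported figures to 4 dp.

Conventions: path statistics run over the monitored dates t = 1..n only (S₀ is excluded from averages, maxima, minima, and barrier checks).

price = 2.3521

Set p* = 0.5625 (from d < R < u); the path-dependent value is the discounted p*-expectation over all price paths.
Enumerate all 2^4 = 16 price paths (U = up ×1.22, D = down ×0.9); each path with k up-moves has probability p*^k·(1−p*)^(4−k).
DDDD: m=72.1710, payoff=27.1490, prob=0.036636
UDDD: m=97.8318, payoff=1.4882, prob=0.047104
DUDD: m=97.8318, payoff=1.4882, prob=0.047104
UUDD: m=132.6164, payoff=0.0000, prob=0.060562
DDUD: m=89.1000, payoff=10.2200, prob=0.047104
UDUD: m=120.7800, payoff=0.0000, prob=0.060562
DUUD: m=99.0000, payoff=0.3200, prob=0.060562
UUUD: m=134.2000, payoff=0.0000, prob=0.077866
DDDU: m=80.1900, payoff=19.1300, prob=0.047104
UDDU: m=108.7020, payoff=0.0000, prob=0.060562
DUDU: m=99.0000, payoff=0.3200, prob=0.060562
UUDU: m=134.2000, payoff=0.0000, prob=0.077866
DDUU: m=89.1000, payoff=10.2200, prob=0.060562
UDUU: m=120.7800, payoff=0.0000, prob=0.077866
DUUU: m=99.0000, payoff=0.3200, prob=0.077866
UUUU: m=134.2000, payoff=0.0000, prob=0.100113
Price = Σ prob·payoff / R^4 = 3.199961 / 1.360489 = 2.3521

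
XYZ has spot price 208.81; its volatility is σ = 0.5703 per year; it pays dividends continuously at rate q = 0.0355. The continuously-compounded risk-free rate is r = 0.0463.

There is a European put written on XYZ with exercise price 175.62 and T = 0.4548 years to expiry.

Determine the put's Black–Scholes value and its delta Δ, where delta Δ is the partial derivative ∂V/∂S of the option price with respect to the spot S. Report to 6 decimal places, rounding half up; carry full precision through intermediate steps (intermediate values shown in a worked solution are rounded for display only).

σ√T = 0.5703·√0.4548 = 0.384604
d₁ = (ln(S/K) + (r−q+σ²/2)T) / (σ√T) = (ln(208.81/175.62) + (0.0463−0.0355+0.5703²/2)·0.4548) / 0.384604 = (0.173102 + 0.078872) / 0.384604 = 0.655152
d₂ = d₁ − σ√T = 0.655152 − 0.384604 = 0.270548
e^{−rT} = 0.979163
e^{−qT} = 0.983984
N(−d₁) = 0.256185,  N(−d₂) = 0.393369
Put price V = K·e^{−rT}·N(−d₂) − S·e^{−qT}·N(−d₁) = 67.643996 − 52.637214 = 15.006782
Δ = −e^{−qT}·N(−d₁) = -0.252082

price = 15.006782
Δ = -0.252082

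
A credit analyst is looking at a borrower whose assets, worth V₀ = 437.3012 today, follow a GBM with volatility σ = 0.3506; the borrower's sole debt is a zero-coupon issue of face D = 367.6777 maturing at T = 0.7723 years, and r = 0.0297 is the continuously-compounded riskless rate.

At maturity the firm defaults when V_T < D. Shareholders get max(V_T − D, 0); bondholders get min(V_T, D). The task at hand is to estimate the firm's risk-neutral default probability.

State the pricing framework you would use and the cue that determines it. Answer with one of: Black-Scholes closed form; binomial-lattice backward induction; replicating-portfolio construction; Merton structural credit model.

framework: Merton structural credit model

Key observation: assets follow a GBM and default happens iff V_T < 367.6777; valuing claims on that split (equity as a call, risky debt as the residual) is the structural model's definition.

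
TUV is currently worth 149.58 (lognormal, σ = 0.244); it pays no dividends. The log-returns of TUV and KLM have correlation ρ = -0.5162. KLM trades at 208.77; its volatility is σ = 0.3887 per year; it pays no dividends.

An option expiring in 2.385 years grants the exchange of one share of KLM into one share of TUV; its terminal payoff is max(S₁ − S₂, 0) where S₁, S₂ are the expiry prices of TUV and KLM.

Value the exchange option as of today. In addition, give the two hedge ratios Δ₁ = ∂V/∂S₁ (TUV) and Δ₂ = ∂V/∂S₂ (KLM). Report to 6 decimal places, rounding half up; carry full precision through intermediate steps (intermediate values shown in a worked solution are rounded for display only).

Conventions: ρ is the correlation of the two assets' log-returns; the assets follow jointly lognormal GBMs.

exchange price = 34.017690
Δ1 = 0.516055
Δ2 = -0.206801

σ_eff = √(σ₁² + σ₂² − 2ρσ₁σ₂) = √(0.244² + 0.3887² − 2·-0.5162·0.244·0.3887) = 0.555463
d₁ = (ln(S₁/S₂) + (q₂ − q₁ + σ_eff²/2)T) / (σ_eff√T) = (ln(149.58/208.77) + (0.0 − 0.0 + 0.154270)·2.385) / 0.857827 = 0.040255
d₂ = d₁ − σ_eff√T = 0.040255 − 0.857827 = -0.817572
N(d₁) = 0.516055,  N(d₂) = 0.206801
V = S₁·e^{−q₁T}·N(d₁) − S₂·e^{−q₂T}·N(d₂) = 77.191493 − 43.173803 = 34.017690
Key observation: the rate r is irrelevant here: denominating values in KLM turns the exchange into a ratio option on S₁/S₂, and discounting at r drops out.
Δ₁ = e^{−q₁T}·N(d₁) = 0.516055;  Δ₂ = −e^{−q₂T}·N(d₂) = -0.206801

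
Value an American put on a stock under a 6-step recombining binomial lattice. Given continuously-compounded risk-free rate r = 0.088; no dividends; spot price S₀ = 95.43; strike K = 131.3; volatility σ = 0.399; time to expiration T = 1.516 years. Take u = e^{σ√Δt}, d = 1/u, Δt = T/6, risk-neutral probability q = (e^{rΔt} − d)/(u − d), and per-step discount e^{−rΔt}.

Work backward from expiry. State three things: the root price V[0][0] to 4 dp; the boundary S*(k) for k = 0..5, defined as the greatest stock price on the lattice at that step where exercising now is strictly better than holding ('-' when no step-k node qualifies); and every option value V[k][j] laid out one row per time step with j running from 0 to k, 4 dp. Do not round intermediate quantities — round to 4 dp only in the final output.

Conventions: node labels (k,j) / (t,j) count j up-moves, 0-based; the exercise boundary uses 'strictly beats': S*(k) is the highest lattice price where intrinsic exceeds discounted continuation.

price = 37.4467
boundary = - 78.0876 63.8969 78.0876 95.4300 78.0876
tree:
37.4467
53.2124 23.7017
67.4031 36.3511 12.3914
79.0150 53.2124 21.4865 4.0525
88.5167 67.4031 35.8700 8.3828 0.0000
96.2916 79.0150 53.2124 17.3405 0.0000 0.0000
102.6537 88.5167 67.4031 35.8700 0.0000 0.0000 0.0000

Δt=0.25267  u=1.22209  d=0.81827  q=0.50571  discount=0.97801
step 6 (expiry): payoffs max(K−S,0) = 102.6537 88.5167 67.4031 35.8700 0.0000 0.0000 0.0000
step 5: (k=5,j=0): S=35.0084, K−S=96.2916, hold=93.4044 ⇒ V=96.2916 exercise | (k=5,j=1): S=52.2850, K−S=79.0150, hold=76.1278 ⇒ V=79.0150 exercise | (k=5,j=2): S=78.0876, K−S=53.2124, hold=50.3252 ⇒ V=53.2124 exercise | (k=5,j=3): S=116.6239, K−S=14.6761, hold=17.3405 ⇒ V=17.3405 continue | (k=5,j=4): S=174.1778, K−S=0.0000, hold=0.0000 ⇒ V=0.0000 continue | (k=5,j=5): S=260.1345, K−S=0.0000, hold=0.0000 ⇒ V=0.0000 continue  boundary S*=78.0876
step 4: (k=4,j=0): S=42.7833, K−S=88.5167, hold=85.6295 ⇒ V=88.5167 exercise | (k=4,j=1): S=63.8969, K−S=67.4031, hold=64.5159 ⇒ V=67.4031 exercise | (k=4,j=2): S=95.4300, K−S=35.8700, hold=34.3006 ⇒ V=35.8700 exercise | (k=4,j=3): S=142.5247, K−S=0.0000, hold=8.3828 ⇒ V=8.3828 continue | (k=4,j=4): S=212.8606, K−S=0.0000, hold=0.0000 ⇒ V=0.0000 continue  boundary S*=95.4300
step 3: (k=3,j=0): S=52.2850, K−S=79.0150, hold=76.1278 ⇒ V=79.0150 exercise | (k=3,j=1): S=78.0876, K−S=53.2124, hold=50.3252 ⇒ V=53.2124 exercise | (k=3,j=2): S=116.6239, K−S=14.6761, hold=21.4865 ⇒ V=21.4865 continue | (k=3,j=3): S=174.1778, K−S=0.0000, hold=4.0525 ⇒ V=4.0525 continue  boundary S*=78.0876
step 2: (k=2,j=0): S=63.8969, K−S=67.4031, hold=64.5159 ⇒ V=67.4031 exercise | (k=2,j=1): S=95.4300, K−S=35.8700, hold=36.3511 ⇒ V=36.3511 continue | (k=2,j=2): S=142.5247, K−S=0.0000, hold=12.3914 ⇒ V=12.3914 continue  boundary S*=63.8969
step 1: (k=1,j=0): S=78.0876, K−S=53.2124, hold=50.5631 ⇒ V=53.2124 exercise | (k=1,j=1): S=116.6239, K−S=14.6761, hold=23.7017 ⇒ V=23.7017 continue  boundary S*=78.0876
step 0: (k=0,j=0): S=95.4300, K−S=35.8700, hold=37.4467 ⇒ V=37.4467 continue  boundary S*=-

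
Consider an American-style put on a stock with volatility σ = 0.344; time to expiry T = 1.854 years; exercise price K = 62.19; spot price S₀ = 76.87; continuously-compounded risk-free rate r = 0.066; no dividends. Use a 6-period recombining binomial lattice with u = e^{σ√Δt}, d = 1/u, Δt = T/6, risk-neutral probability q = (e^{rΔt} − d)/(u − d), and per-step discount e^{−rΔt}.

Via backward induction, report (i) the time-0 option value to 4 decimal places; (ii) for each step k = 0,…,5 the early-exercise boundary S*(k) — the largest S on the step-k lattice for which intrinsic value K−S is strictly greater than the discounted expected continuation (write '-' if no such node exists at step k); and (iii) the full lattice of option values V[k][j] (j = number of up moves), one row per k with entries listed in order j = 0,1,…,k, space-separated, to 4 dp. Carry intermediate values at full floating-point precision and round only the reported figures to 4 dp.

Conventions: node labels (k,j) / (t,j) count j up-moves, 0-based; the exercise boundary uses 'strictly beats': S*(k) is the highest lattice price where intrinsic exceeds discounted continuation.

price = 4.8688
boundary = - - - 43.3129 35.7742 43.3129
tree:
4.8688
7.9074 2.0991
12.4553 3.7874 0.5357
18.8771 6.6901 1.1064 0.0000
26.4158 11.4789 2.2853 0.0000 0.0000
32.6423 18.8771 4.7203 0.0000 0.0000 0.0000
37.7851 26.4158 9.7499 0.0000 0.0000 0.0000 0.0000

params: Δt=0.30900 u=1.21073 d=0.82595 q=0.50589 e^(-rΔt)=0.97981
t_6 payoffs: 37.7851 26.4158 9.7499 0.0000 0.0000 0.0000 0.0000
t_5: node(5,0) S=29.5477 payoff=32.6423 vs cont=31.3868 → 32.6423 [stop]  node(5,1) S=43.3129 payoff=18.8771 vs cont=17.6217 → 18.8771 [stop]  node(5,2) S=63.4907 payoff=0.0000 vs cont=4.7203 → 4.7203 [wait]  node(5,3) S=93.0687 payoff=0.0000 vs cont=0.0000 → 0.0000 [wait]  node(5,4) S=136.4259 payoff=0.0000 vs cont=0.0000 → 0.0000 [wait]  node(5,5) S=199.9816 payoff=0.0000 vs cont=0.0000 → 0.0000 [wait]  ⇒ S*(5)=43.3129
t_4: node(4,0) S=35.7742 payoff=26.4158 vs cont=25.1603 → 26.4158 [stop]  node(4,1) S=52.4401 payoff=9.7499 vs cont=11.4789 → 11.4789 [wait]  node(4,2) S=76.8700 payoff=0.0000 vs cont=2.2853 → 2.2853 [wait]  node(4,3) S=112.6809 payoff=0.0000 vs cont=0.0000 → 0.0000 [wait]  node(4,4) S=165.1746 payoff=0.0000 vs cont=0.0000 → 0.0000 [wait]  ⇒ S*(4)=35.7742
t_3: node(3,0) S=43.3129 payoff=18.8771 vs cont=18.4787 → 18.8771 [stop]  node(3,1) S=63.4907 payoff=0.0000 vs cont=6.6901 → 6.6901 [wait]  node(3,2) S=93.0687 payoff=0.0000 vs cont=1.1064 → 1.1064 [wait]  node(3,3) S=136.4259 payoff=0.0000 vs cont=0.0000 → 0.0000 [wait]  ⇒ S*(3)=43.3129
t_2: node(2,0) S=52.4401 payoff=9.7499 vs cont=12.4553 → 12.4553 [wait]  node(2,1) S=76.8700 payoff=0.0000 vs cont=3.7874 → 3.7874 [wait]  node(2,2) S=112.6809 payoff=0.0000 vs cont=0.5357 → 0.5357 [wait]  ⇒ S*(2)=-
t_1: node(1,0) S=63.4907 payoff=0.0000 vs cont=7.9074 → 7.9074 [wait]  node(1,1) S=93.0687 payoff=0.0000 vs cont=2.0991 → 2.0991 [wait]  ⇒ S*(1)=-
t_0: node(0,0) S=76.8700 payoff=0.0000 vs cont=4.8688 → 4.8688 [wait]  ⇒ S*(0)=-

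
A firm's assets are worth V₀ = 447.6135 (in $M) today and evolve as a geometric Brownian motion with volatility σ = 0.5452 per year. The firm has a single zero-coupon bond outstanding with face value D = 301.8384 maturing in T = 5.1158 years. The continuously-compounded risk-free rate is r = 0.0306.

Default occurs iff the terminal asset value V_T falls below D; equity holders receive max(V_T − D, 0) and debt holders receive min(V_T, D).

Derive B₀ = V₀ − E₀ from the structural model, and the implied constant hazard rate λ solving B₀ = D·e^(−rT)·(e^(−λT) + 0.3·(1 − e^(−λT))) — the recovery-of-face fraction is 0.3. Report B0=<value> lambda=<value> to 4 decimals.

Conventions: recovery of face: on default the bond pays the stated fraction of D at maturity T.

B0=176.0230 lambda=0.1184

Equity is a call on the firm's assets struck at D = 301.8384:
d₁ = [ln(V₀/D) + (r + σ²/2)T] / (σ√T)
   = [ln(447.6135/301.8384) + (0.0306 + 0.5·0.5452²)·5.1158] / (0.5452·√5.1158)
   = [0.394038 + 0.916861] / 1.233141 = 1.063058
d₂ = d₁ − σ√T = 1.063058 − 1.233141 = -0.170083
N(d₁) = 0.856122,  N(d₂) = 0.432472,  e^(−rT) = 0.855094
E₀ = V₀·N(d₁) − D·e^(−rT)·N(d₂)
   = 447.6135·0.856122 − 301.8384·0.855094·0.432472 = 271.590544
B₀ = V₀ − E₀ = 447.6135 − 271.590544 = 176.022956
e^(−λT) = (B₀·e^(rT)/D − 0.3)/(1 − 0.3) = (176.0230·1.169462/301.8384 − 0.3)/0.7 = 0.54570649
λ = −ln(0.54570649)/5.1158 = 0.118393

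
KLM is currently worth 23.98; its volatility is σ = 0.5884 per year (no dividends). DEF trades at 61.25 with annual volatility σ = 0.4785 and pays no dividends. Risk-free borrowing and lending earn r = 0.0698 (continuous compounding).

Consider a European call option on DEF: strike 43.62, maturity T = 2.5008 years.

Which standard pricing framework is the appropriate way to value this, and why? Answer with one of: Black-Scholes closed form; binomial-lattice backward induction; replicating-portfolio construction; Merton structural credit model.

framework: Black-Scholes closed form

Key observation: a European-exercise option on DEF struck at 43.62 — a GBM underlying with constant parameters — admits an analytic price: the data contain no early exercise, no discrete tree, no debt structure.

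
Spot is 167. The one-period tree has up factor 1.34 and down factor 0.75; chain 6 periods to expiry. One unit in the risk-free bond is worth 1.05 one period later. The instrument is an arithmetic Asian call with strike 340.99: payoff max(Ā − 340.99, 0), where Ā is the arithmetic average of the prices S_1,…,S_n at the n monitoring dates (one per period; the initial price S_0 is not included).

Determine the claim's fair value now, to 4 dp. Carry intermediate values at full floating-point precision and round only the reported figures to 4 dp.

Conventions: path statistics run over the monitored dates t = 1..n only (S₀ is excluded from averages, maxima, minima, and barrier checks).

price = 5.0580

Under the martingale measure an up-move has probability p* = 0.5085; value the claim as the probability-weighted average of per-path payoffs, discounted 6 periods at R = 1.05.
Enumerate all 2^6 = 64 price paths (U = up ×1.34, D = down ×0.75); each path with k up-moves has probability p*^k·(1−p*)^(6−k).
DDDDDD: Ā=68.6388, payoff=0.0000, prob=0.014102
UDDDDD: Ā=122.6346, payoff=0.0000, prob=0.014588
DUDDDD: Ā=106.2130, payoff=0.0000, prob=0.014588
UUDDDD: Ā=189.7672, payoff=0.0000, prob=0.015091
DDUDDD: Ā=93.8967, payoff=0.0000, prob=0.014588
UDUDDD: Ā=167.7622, payoff=0.0000, prob=0.015091
DUUDDD: Ā=151.3405, payoff=0.0000, prob=0.015091
UUUDDD: Ā=270.3950, payoff=0.0000, prob=0.015612
DDDUDD: Ā=84.6595, payoff=0.0000, prob=0.014588
UDDUDD: Ā=151.2584, payoff=0.0000, prob=0.015091
DUDUDD: Ā=134.8367, payoff=0.0000, prob=0.015091
UUDUDD: Ā=240.9083, payoff=0.0000, prob=0.015612
DDUUDD: Ā=122.5205, payoff=0.0000, prob=0.015091
UDUUDD: Ā=218.9032, payoff=0.0000, prob=0.015612
DUUUDD: Ā=202.4816, payoff=0.0000, prob=0.015612
UUUUDD: Ā=361.7671, payoff=20.7771, prob=0.016150
DDDDUD: Ā=77.7317, payoff=0.0000, prob=0.014588
UDDDUD: Ā=138.8805, payoff=0.0000, prob=0.015091
DUDDUD: Ā=122.4589, payoff=0.0000, prob=0.015091
UUDDUD: Ā=218.7932, payoff=0.0000, prob=0.015612
DDUDUD: Ā=110.1426, payoff=0.0000, prob=0.015091
UDUDUD: Ā=196.7882, payoff=0.0000, prob=0.015612
DUUDUD: Ā=180.3665, payoff=0.0000, prob=0.015612
UUUDUD: Ā=322.2548, payoff=0.0000, prob=0.016150
DDDUUD: Ā=100.9054, payoff=0.0000, prob=0.015091
UDDUUD: Ā=180.2844, payoff=0.0000, prob=0.015612
DUDUUD: Ā=163.8627, payoff=0.0000, prob=0.015612
UUDUUD: Ā=292.7681, payoff=0.0000, prob=0.016150
DDUUUD: Ā=151.5465, payoff=0.0000, prob=0.015612
UDUUUD: Ā=270.7630, payoff=0.0000, prob=0.016150
DUUUUD: Ā=254.3414, payoff=0.0000, prob=0.016150
UUUUUD: Ā=454.4233, payoff=113.4333, prob=0.016707
DDDDDU: Ā=72.5357, payoff=0.0000, prob=0.014588
UDDDDU: Ā=129.5972, payoff=0.0000, prob=0.015091
DUDDDU: Ā=113.1755, payoff=0.0000, prob=0.015091
UUDDDU: Ā=202.2069, payoff=0.0000, prob=0.015612
DDUDDU: Ā=100.8593, payoff=0.0000, prob=0.015091
UDUDDU: Ā=180.2019, payoff=0.0000, prob=0.015612
DUUDDU: Ā=163.7802, payoff=0.0000, prob=0.015612
UUUDDU: Ā=292.6206, payoff=0.0000, prob=0.016150
DDDUDU: Ā=91.6221, payoff=0.0000, prob=0.015091
UDDUDU: Ā=163.6981, payoff=0.0000, prob=0.015612
DUDUDU: Ā=147.2764, payoff=0.0000, prob=0.015612
UUDUDU: Ā=263.1339, payoff=0.0000, prob=0.016150
DDUUDU: Ā=134.9602, payoff=0.0000, prob=0.015612
UDUUDU: Ā=241.1289, payoff=0.0000, prob=0.016150
DUUUDU: Ā=224.7072, payoff=0.0000, prob=0.016150
UUUUDU: Ā=401.4769, payoff=60.4869, prob=0.016707
DDDDUU: Ā=84.6942, payoff=0.0000, prob=0.015091
UDDDUU: Ā=151.3203, payoff=0.0000, prob=0.015612
DUDDUU: Ā=134.8986, payoff=0.0000, prob=0.015612
UUDDUU: Ā=241.0188, payoff=0.0000, prob=0.016150
DDUDUU: Ā=122.5824, payoff=0.0000, prob=0.015612
UDUDUU: Ā=219.0138, payoff=0.0000, prob=0.016150
DUUDUU: Ā=202.5921, payoff=0.0000, prob=0.016150
UUUDUU: Ā=361.9646, payoff=20.9746, prob=0.016707
DDDUUU: Ā=113.3452, payoff=0.0000, prob=0.015612
UDDUUU: Ā=202.5100, payoff=0.0000, prob=0.016150
DUDUUU: Ā=186.0884, payoff=0.0000, prob=0.016150
UUDUUU: Ā=332.4779, payoff=0.0000, prob=0.016707
DDUUUU: Ā=173.7721, payoff=0.0000, prob=0.016150
UDUUUU: Ā=310.4728, payoff=0.0000, prob=0.016707
DUUUUU: Ā=294.0512, payoff=0.0000, prob=0.016707
UUUUUU: Ā=525.3714, payoff=184.3814, prob=0.017283
Price = Σ prob·payoff / R^6 = 6.778243 / 1.340096 = 5.0580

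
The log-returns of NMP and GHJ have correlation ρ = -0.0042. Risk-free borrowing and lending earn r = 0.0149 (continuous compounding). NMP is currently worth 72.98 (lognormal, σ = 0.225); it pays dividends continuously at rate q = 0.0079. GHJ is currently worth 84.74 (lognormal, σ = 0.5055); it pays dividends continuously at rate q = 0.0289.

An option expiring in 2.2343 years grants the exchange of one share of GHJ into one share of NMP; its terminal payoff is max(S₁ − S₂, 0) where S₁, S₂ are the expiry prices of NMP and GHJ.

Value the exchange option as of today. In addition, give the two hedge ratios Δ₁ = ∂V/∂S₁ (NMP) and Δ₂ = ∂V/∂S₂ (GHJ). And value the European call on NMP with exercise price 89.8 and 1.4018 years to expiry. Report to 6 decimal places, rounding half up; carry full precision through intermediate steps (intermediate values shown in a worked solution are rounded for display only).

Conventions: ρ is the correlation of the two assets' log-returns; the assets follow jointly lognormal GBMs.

exchange price = 20.584077
Δ1 = 0.603521
Δ2 = -0.276858
price(NMP call K=89.8) = 2.809602

σ_eff = √(σ₁² + σ₂² − 2ρσ₁σ₂) = √(0.225² + 0.5055² − 2·-0.0042·0.225·0.5055) = 0.554176
d₁ = (ln(S₁/S₂) + (q₂ − q₁ + σ_eff²/2)T) / (σ_eff√T) = (ln(72.98/84.74) + (0.0289 − 0.0079 + 0.153555)·2.2343) / 0.828358 = 0.290462
d₂ = d₁ − σ_eff√T = 0.290462 − 0.828358 = -0.537896
N(d₁) = 0.614269,  N(d₂) = 0.295324
V = S₁·e^{−q₁T}·N(d₁) − S₂·e^{−q₂T}·N(d₂) = 44.044985 − 23.460908 = 20.584077
Δ₁ = e^{−q₁T}·N(d₁) = 0.603521;  Δ₂ = −e^{−q₂T}·N(d₂) = -0.276858
[vanilla: NMP call K=89.8]
σ√T = 0.225·√1.4018 = 0.266395
d₁ = (ln(S/K) + (r−q+σ²/2)T) / (σ√T) = (ln(72.98/89.8) + (0.0149−0.0079+0.225²/2)·1.4018) / 0.266395 = (-0.207400 + 0.045296) / 0.266395 = -0.608510
d₂ = d₁ − σ√T = -0.608510 − 0.266395 = -0.874905
e^{−rT} = 0.979330
e^{−qT} = 0.988987
N(d₁) = 0.271425,  N(d₂) = 0.190813
price = S·e^{−qT}·N(d₁) − K·e^{−rT}·N(d₂) = 19.590411 − 16.780808 = 2.809602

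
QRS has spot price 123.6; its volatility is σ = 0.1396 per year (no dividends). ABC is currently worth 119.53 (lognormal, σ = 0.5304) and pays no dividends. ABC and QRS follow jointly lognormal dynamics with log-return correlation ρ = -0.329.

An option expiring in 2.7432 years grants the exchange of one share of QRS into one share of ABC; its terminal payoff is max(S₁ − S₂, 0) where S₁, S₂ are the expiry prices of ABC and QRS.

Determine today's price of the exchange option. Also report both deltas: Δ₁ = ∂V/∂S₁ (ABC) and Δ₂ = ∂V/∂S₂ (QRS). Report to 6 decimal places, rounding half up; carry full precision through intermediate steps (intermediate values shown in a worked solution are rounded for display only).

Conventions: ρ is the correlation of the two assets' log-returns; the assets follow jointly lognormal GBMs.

σ_eff = √(σ₁² + σ₂² − 2ρσ₁σ₂) = √(0.5304² + 0.1396² − 2·-0.329·0.5304·0.1396) = 0.591213
d₁ = (ln(S₁/S₂) + (q₂ − q₁ + σ_eff²/2)T) / (σ_eff√T) = (ln(119.53/123.6) + (0.0 − 0.0 + 0.174767)·2.7432) / 0.979203 = 0.455407
d₂ = d₁ − σ_eff√T = 0.455407 − 0.979203 = -0.523796
N(d₁) = 0.675592,  N(d₂) = 0.300210
V = S₁·e^{−q₁T}·N(d₁) − S₂·e^{−q₂T}·N(d₂) = 80.753503 − 37.105983 = 43.647520
Key observation: no risk-free rate is needed — with the second asset as numeraire the exchange option is a call on the ratio S₁/S₂, and r cancels out of the value.
Δ₁ = e^{−q₁T}·N(d₁) = 0.675592;  Δ₂ = −e^{−q₂T}·N(d₂) = -0.300210

exchange price = 43.647520
Δ1 = 0.675592
Δ2 = -0.300210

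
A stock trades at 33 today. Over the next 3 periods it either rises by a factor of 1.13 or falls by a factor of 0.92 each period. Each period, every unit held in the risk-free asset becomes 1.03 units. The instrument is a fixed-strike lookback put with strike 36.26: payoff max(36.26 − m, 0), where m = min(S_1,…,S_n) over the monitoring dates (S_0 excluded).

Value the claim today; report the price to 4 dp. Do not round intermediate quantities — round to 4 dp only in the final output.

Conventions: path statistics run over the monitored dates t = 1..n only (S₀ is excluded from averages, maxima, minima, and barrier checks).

price = 4.0401

Risk-neutral up-probability p* = (R−d)/(u−d) = (1.03−0.92)/(1.13−0.92) = 0.5238; the claim prices as the p*-weighted sum of path payoffs discounted by R^3.
Enumerate all 2^3 = 8 price paths (U = up ×1.13, D = down ×0.92); each path with k up-moves has probability p*^k·(1−p*)^(3−k).
DDD: m=25.6967, payoff=10.5633, prob=0.107980
UDD: m=31.5623, payoff=4.6977, prob=0.118778
DUD: m=30.3600, payoff=5.9000, prob=0.118778
UUD: m=37.2900, payoff=0.0000, prob=0.130655
DDU: m=27.9312, payoff=8.3288, prob=0.118778
UDU: m=34.3068, payoff=1.9532, prob=0.130655
DUU: m=30.3600, payoff=5.9000, prob=0.130655
UUU: m=37.2900, payoff=0.0000, prob=0.143721
Price = Σ prob·payoff / R^3 = 4.414736 / 1.092727 = 4.0401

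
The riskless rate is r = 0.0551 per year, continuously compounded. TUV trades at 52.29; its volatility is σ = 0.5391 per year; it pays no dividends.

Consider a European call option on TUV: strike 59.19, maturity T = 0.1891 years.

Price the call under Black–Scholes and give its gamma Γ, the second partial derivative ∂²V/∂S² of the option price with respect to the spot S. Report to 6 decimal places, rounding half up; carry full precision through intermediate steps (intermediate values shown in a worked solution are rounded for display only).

price = 2.620708
Γ = 0.030424

σ√T = 0.5391·√0.1891 = 0.234431
d₁ = (ln(S/K) + (r+σ²/2)T) / (σ√T) = (ln(52.29/59.19) + (0.0551+0.5391²/2)·0.1891) / 0.234431 = (-0.123947 + 0.037898) / 0.234431 = -0.367055
d₂ = d₁ − σ√T = -0.367055 − 0.234431 = -0.601486
e^{−rT} = 0.989635
N(d₁) = 0.356789,  N(d₂) = 0.273758
Call price V = S·N(d₁) − K·e^{−rT}·N(d₂) = 18.656495 − 16.035787 = 2.620708
φ(d₁) = (1/√(2π))·e^{−d₁²/2} = 0.372953
Γ = φ(d₁) / (S·σ·√T) = 0.030424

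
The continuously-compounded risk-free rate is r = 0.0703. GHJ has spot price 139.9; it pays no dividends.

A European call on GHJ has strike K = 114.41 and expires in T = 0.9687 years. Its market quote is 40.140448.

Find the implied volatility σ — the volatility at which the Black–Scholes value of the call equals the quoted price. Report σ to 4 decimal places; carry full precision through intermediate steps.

sigma = 0.4034

At σ = 0.4034 the Black–Scholes value reproduces the quote:
σ√T = 0.4034·√0.9687 = 0.397037
d₁ = (ln(S/K) + (r+σ²/2)T) / (σ√T) = (ln(139.9/114.41) + (0.0703+0.4034²/2)·0.9687) / 0.397037 = (0.201139 + 0.146919) / 0.397037 = 0.876640
d₂ = d₁ − σ√T = 0.876640 − 0.397037 = 0.479603
e^{−rT} = 0.934167
N(d₁) = 0.809659,  N(d₂) = 0.684245
V = S·N(d₁) − K·e^{−rT}·N(d₂) = 113.271267 − 73.130820 = 40.140448 (the observed quote) — the price is monotone increasing in volatility, hence this σ is the only solution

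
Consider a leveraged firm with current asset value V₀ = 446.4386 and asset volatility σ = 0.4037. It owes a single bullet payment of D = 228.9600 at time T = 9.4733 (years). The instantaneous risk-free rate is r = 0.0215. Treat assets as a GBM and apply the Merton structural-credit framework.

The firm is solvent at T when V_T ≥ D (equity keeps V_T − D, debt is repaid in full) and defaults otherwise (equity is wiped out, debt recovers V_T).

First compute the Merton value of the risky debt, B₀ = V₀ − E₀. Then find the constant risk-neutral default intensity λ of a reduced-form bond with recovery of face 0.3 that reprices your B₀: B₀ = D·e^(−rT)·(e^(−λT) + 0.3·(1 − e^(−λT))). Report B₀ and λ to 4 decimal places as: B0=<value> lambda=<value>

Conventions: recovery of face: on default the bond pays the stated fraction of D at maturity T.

B0=140.8552 lambda=0.0457

Apply the equity-as-call identities (strike 228.9600, horizon 9.4733 years):
d₁ = [ln(V₀/D) + (r + σ²/2)T] / (σ√T)
   = [ln(446.4386/228.9600) + (0.0215 + 0.5·0.4037²)·9.4733] / (0.4037·√9.4733)
   = [0.667755 + 0.975625] / 1.242537 = 1.322600
d₂ = d₁ − σ√T = 1.322600 − 1.242537 = 0.080063
N(d₁) = 0.907016,  N(d₂) = 0.531906,  e^(−rT) = 0.815727
E₀ = V₀·N(d₁) − D·e^(−rT)·N(d₂)
   = 446.4386·0.907016 − 228.9600·0.815727·0.531906 = 305.583358
B₀ = V₀ − E₀ = 446.4386 − 305.583358 = 140.855242
e^(−λT) = (B₀·e^(rT)/D − 0.3)/(1 − 0.3) = (140.8552·1.225901/228.9600 − 0.3)/0.7 = 0.64881269
λ = −ln(0.64881269)/9.4733 = 0.045666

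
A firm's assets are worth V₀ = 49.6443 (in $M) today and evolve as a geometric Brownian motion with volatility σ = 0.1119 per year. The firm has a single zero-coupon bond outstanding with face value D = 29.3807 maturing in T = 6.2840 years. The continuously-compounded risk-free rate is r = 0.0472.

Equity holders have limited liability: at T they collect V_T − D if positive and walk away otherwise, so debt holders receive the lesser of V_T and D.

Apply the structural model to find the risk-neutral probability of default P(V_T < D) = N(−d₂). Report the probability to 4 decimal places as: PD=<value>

PD=0.0027

Apply the equity-as-call identities (strike 29.3807, horizon 6.2840 years):
d₁ = [ln(V₀/D) + (r + σ²/2)T] / (σ√T)
   = [ln(49.6443/29.3807) + (0.0472 + 0.5·0.1119²)·6.2840] / (0.1119·√6.2840)
   = [0.524546 + 0.335948] / 0.280510 = 3.067604
d₂ = d₁ − σ√T = 3.067604 − 0.280510 = 2.787094
risk-neutral PD = N(−d₂) = N(-2.787094) = 0.002659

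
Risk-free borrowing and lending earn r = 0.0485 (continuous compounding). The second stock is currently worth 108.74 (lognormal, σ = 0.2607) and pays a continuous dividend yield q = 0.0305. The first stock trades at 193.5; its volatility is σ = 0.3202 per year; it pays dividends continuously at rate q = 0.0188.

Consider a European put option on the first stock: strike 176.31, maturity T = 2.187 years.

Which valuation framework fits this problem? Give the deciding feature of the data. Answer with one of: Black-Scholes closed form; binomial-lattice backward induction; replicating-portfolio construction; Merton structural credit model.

Key observation: everything needed for the exact continuous-time valuation of the European put on the first stock (strike 176.31) is given, and no feature rules the closed form out.

framework: Black-Scholes closed form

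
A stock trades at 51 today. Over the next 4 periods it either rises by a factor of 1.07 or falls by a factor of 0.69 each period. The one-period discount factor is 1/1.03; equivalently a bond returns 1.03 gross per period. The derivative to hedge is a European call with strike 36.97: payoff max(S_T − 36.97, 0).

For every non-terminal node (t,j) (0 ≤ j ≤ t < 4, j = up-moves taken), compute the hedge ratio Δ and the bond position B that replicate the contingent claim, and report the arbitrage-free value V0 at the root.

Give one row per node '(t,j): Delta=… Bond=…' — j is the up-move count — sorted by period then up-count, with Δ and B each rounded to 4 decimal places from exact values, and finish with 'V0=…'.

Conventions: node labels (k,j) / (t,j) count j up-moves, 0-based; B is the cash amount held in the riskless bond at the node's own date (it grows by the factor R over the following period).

(0,0): Delta=0.8763 Bond=-26.0320
(1,0): Delta=0.3464 Bond=-8.1670
(1,1): Delta=0.9165 Bond=-29.0066
(2,0): Delta=0.0000 Bond=0.0000
(2,1): Delta=0.3727 Bond=-9.4016
(2,2): Delta=0.9578 Bond=-32.2857
(3,0): Delta=0.0000 Bond=0.0000
(3,1): Delta=0.0000 Bond=0.0000
(3,2): Delta=0.4010 Bond=-10.8229
(3,3): Delta=1.0000 Bond=-35.8932
V0=18.6597

Risk-neutral probability p* = (R−d)/(u−d) = (1.03−0.69)/(1.07−0.69) = 0.8947.
At maturity the claim pays: V(4,0)=0.0000, V(4,1)=0.0000, V(4,2)=0.0000, V(4,3)=6.1393, V(4,4)=29.8806
(3,0): S=16.7540. Δ = (V_up−V_dn)/(S_up−S_dn) = (0.0000−0.0000)/(17.9267−11.5602) = 0.0000. V = [p*·0.0000 + (1−p*)·0.0000]/1.03 = 0.0000. B = V − Δ·S = 0.0000.
(3,1): S=25.9808. Δ = (V_up−V_dn)/(S_up−S_dn) = (0.0000−0.0000)/(27.7994−17.9267) = 0.0000. V = [p*·0.0000 + (1−p*)·0.0000]/1.03 = 0.0000. B = V − Δ·S = 0.0000.
(3,2): S=40.2890. Δ = (V_up−V_dn)/(S_up−S_dn) = (6.1393−0.0000)/(43.1093−27.7994) = 0.4010. V = [p*·6.1393 + (1−p*)·0.0000]/1.03 = 5.3330. B = V − Δ·S = -10.8229.
(3,3): S=62.4772. Δ = (V_up−V_dn)/(S_up−S_dn) = (29.8806−6.1393)/(66.8506−43.1093) = 1.0000. V = [p*·29.8806 + (1−p*)·6.1393]/1.03 = 26.5840. B = V − Δ·S = -35.8932.
(2,0): S=24.2811. Δ = (V_up−V_dn)/(S_up−S_dn) = (0.0000−0.0000)/(25.9808−16.7540) = 0.0000. V = [p*·0.0000 + (1−p*)·0.0000]/1.03 = 0.0000. B = V − Δ·S = 0.0000.
(2,1): S=37.6533. Δ = (V_up−V_dn)/(S_up−S_dn) = (5.3330−0.0000)/(40.2890−25.9808) = 0.3727. V = [p*·5.3330 + (1−p*)·0.0000]/1.03 = 4.6327. B = V − Δ·S = -9.4016.
(2,2): S=58.3899. Δ = (V_up−V_dn)/(S_up−S_dn) = (26.5840−5.3330)/(62.4772−40.2890) = 0.9578. V = [p*·26.5840 + (1−p*)·5.3330]/1.03 = 23.6379. B = V − Δ·S = -32.2857.
(1,0): S=35.1900. Δ = (V_up−V_dn)/(S_up−S_dn) = (4.6327−0.0000)/(37.6533−24.2811) = 0.3464. V = [p*·4.6327 + (1−p*)·0.0000]/1.03 = 4.0243. B = V − Δ·S = -8.1670.
(1,1): S=54.5700. Δ = (V_up−V_dn)/(S_up−S_dn) = (23.6379−4.6327)/(58.3899−37.6533) = 0.9165. V = [p*·23.6379 + (1−p*)·4.6327]/1.03 = 21.0071. B = V − Δ·S = -29.0066.
(0,0): S=51.0000. Δ = (V_up−V_dn)/(S_up−S_dn) = (21.0071−4.0243)/(54.5700−35.1900) = 0.8763. V = [p*·21.0071 + (1−p*)·4.0243]/1.03 = 18.6597. B = V − Δ·S = -26.0320.
Sanity check at the root: Δ(0,0)·S0 + B(0,0) reproduces V0 = 18.6597.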